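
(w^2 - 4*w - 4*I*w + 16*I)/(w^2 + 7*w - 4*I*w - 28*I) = (w - 4)/(w + 7)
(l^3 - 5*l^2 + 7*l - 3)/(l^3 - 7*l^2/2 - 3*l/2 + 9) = 2*(l^2 - 2*l + 1)/(2*l^2 - l - 6)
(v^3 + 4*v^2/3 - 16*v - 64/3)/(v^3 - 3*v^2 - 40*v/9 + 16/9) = 3*(v + 4)/(3*v - 1)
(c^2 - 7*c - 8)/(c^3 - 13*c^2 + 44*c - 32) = (c + 1)/(c^2 - 5*c + 4)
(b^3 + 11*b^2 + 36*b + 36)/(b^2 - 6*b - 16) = (b^2 + 9*b + 18)/(b - 8)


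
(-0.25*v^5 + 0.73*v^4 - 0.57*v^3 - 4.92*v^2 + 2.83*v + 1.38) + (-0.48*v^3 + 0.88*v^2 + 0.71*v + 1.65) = -0.25*v^5 + 0.73*v^4 - 1.05*v^3 - 4.04*v^2 + 3.54*v + 3.03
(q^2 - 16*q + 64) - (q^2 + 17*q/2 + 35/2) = 93/2 - 49*q/2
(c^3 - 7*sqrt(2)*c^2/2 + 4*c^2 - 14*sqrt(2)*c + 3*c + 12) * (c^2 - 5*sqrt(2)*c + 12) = c^5 - 17*sqrt(2)*c^4/2 + 4*c^4 - 34*sqrt(2)*c^3 + 50*c^3 - 57*sqrt(2)*c^2 + 200*c^2 - 228*sqrt(2)*c + 36*c + 144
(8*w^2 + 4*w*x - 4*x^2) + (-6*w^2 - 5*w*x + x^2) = 2*w^2 - w*x - 3*x^2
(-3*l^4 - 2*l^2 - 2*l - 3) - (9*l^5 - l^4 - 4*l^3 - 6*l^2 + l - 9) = -9*l^5 - 2*l^4 + 4*l^3 + 4*l^2 - 3*l + 6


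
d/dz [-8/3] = 0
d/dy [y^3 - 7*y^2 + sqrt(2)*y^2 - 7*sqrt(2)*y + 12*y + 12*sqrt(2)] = 3*y^2 - 14*y + 2*sqrt(2)*y - 7*sqrt(2) + 12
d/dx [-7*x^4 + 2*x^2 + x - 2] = -28*x^3 + 4*x + 1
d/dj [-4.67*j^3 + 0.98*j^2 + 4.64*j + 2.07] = -14.01*j^2 + 1.96*j + 4.64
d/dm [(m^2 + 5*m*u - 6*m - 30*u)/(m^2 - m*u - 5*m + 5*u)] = ((-2*m + u + 5)*(m^2 + 5*m*u - 6*m - 30*u) + (2*m + 5*u - 6)*(m^2 - m*u - 5*m + 5*u))/(m^2 - m*u - 5*m + 5*u)^2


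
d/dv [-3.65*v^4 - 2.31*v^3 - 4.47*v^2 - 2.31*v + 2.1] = -14.6*v^3 - 6.93*v^2 - 8.94*v - 2.31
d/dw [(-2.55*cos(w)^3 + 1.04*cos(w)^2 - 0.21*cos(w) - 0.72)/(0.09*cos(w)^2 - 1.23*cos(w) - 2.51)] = (0.2295*cos(w)^4 - 6.273*cos(w)^3 - 17.9412*cos(w)^2 + 5.0912*cos(w) + 0.3585)*sin(w)/(0.0081*cos(w)^4 - 0.2214*cos(w)^3 + 1.0611*cos(w)^2 + 6.1746*cos(w) + 6.3001)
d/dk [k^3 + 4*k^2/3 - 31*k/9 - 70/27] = 3*k^2 + 8*k/3 - 31/9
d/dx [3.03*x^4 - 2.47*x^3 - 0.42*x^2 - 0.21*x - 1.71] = 12.12*x^3 - 7.41*x^2 - 0.84*x - 0.21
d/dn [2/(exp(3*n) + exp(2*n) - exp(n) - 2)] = (-6*exp(2*n) - 4*exp(n) + 2)*exp(n)/(exp(3*n) + exp(2*n) - exp(n) - 2)^2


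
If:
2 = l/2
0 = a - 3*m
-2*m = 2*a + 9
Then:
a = -27/8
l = 4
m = -9/8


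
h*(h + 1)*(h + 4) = h^3 + 5*h^2 + 4*h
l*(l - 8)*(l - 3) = l^3 - 11*l^2 + 24*l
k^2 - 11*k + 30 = (k - 6)*(k - 5)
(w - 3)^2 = w^2 - 6*w + 9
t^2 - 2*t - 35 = (t - 7)*(t + 5)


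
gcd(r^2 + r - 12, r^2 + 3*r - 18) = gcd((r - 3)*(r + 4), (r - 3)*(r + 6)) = r - 3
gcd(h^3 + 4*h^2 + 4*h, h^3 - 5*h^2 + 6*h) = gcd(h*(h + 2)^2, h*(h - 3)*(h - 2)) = h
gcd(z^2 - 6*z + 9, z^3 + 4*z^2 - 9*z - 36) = z - 3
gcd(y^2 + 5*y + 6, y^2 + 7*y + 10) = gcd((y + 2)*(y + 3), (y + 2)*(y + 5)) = y + 2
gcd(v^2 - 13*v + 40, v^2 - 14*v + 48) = v - 8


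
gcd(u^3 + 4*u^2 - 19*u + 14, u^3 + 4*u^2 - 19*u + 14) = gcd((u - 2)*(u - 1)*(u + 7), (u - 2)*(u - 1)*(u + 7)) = u^3 + 4*u^2 - 19*u + 14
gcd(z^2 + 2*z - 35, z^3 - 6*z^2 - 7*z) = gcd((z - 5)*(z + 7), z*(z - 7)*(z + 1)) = 1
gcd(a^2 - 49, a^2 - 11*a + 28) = a - 7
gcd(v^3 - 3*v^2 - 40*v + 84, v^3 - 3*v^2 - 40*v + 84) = v^3 - 3*v^2 - 40*v + 84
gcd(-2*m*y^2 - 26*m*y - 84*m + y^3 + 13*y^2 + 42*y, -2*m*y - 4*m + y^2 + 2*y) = -2*m + y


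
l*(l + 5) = l^2 + 5*l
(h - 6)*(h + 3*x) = h^2 + 3*h*x - 6*h - 18*x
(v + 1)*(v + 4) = v^2 + 5*v + 4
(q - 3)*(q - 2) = q^2 - 5*q + 6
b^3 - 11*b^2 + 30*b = b*(b - 6)*(b - 5)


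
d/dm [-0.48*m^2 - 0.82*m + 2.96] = -0.96*m - 0.82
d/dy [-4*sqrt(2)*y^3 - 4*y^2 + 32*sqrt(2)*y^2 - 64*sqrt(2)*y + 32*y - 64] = -12*sqrt(2)*y^2 - 8*y + 64*sqrt(2)*y - 64*sqrt(2) + 32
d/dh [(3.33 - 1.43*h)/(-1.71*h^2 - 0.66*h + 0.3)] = (-2.4453*h^2 + 11.3886*h + 1.7688)/(2.9241*h^4 + 2.2572*h^3 - 0.5904*h^2 - 0.396*h + 0.09)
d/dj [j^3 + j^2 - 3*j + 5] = 3*j^2 + 2*j - 3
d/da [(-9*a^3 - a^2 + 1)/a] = -18*a - 1 - 1/a^2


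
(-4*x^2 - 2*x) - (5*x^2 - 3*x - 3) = -9*x^2 + x + 3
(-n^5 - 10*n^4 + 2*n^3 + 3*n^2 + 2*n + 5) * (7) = -7*n^5 - 70*n^4 + 14*n^3 + 21*n^2 + 14*n + 35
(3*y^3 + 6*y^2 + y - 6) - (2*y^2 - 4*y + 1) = 3*y^3 + 4*y^2 + 5*y - 7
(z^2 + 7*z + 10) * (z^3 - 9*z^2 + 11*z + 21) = z^5 - 2*z^4 - 42*z^3 + 8*z^2 + 257*z + 210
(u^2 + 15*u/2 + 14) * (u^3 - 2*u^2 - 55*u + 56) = u^5 + 11*u^4/2 - 56*u^3 - 769*u^2/2 - 350*u + 784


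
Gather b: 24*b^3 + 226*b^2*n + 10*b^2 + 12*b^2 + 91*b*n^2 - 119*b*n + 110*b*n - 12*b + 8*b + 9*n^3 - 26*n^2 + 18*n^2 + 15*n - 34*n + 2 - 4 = 24*b^3 + b^2*(226*n + 22) + b*(91*n^2 - 9*n - 4) + 9*n^3 - 8*n^2 - 19*n - 2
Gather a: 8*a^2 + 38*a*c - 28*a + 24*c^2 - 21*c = 8*a^2 + a*(38*c - 28) + 24*c^2 - 21*c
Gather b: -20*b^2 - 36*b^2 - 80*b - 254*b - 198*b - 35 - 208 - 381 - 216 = -56*b^2 - 532*b - 840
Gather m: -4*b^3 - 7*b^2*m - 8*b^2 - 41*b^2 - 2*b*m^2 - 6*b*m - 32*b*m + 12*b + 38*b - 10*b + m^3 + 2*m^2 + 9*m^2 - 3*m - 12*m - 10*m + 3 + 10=-4*b^3 - 49*b^2 + 40*b + m^3 + m^2*(11 - 2*b) + m*(-7*b^2 - 38*b - 25) + 13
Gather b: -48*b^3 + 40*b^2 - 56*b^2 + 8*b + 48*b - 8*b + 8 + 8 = -48*b^3 - 16*b^2 + 48*b + 16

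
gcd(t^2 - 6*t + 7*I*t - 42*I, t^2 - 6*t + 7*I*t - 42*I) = t^2 + t*(-6 + 7*I) - 42*I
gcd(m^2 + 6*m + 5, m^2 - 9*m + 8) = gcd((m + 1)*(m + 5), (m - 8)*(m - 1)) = 1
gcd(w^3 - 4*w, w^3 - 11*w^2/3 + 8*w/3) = w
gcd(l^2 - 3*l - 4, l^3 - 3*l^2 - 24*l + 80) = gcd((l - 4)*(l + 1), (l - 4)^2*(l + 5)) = l - 4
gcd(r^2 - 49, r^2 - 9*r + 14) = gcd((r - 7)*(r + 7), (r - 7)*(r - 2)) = r - 7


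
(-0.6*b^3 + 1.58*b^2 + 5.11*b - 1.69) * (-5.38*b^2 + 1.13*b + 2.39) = 3.228*b^5 - 9.1784*b^4 - 27.1404*b^3 + 18.6427*b^2 + 10.3032*b - 4.0391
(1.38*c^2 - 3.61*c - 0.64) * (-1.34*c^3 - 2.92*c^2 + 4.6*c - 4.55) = -1.8492*c^5 + 0.8078*c^4 + 17.7468*c^3 - 21.0162*c^2 + 13.4815*c + 2.912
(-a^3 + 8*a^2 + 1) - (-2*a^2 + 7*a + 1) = -a^3 + 10*a^2 - 7*a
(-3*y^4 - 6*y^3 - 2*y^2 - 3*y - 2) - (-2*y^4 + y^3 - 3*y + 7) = -y^4 - 7*y^3 - 2*y^2 - 9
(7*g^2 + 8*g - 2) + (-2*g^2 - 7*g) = 5*g^2 + g - 2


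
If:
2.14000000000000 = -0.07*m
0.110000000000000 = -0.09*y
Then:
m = -30.57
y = -1.22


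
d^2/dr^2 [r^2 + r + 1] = 2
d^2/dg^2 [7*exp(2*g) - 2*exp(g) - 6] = (28*exp(g) - 2)*exp(g)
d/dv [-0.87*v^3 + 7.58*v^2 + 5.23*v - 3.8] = -2.61*v^2 + 15.16*v + 5.23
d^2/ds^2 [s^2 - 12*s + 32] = 2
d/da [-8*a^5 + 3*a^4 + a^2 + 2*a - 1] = -40*a^4 + 12*a^3 + 2*a + 2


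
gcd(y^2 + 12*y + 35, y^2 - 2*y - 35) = y + 5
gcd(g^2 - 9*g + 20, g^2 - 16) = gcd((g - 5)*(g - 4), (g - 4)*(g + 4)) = g - 4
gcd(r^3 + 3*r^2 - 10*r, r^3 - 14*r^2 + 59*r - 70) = r - 2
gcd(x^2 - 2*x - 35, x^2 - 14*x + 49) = x - 7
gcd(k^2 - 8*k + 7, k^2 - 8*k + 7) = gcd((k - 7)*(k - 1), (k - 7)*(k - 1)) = k^2 - 8*k + 7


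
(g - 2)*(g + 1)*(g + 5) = g^3 + 4*g^2 - 7*g - 10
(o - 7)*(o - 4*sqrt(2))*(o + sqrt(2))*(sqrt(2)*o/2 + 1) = sqrt(2)*o^4/2 - 7*sqrt(2)*o^3/2 - 2*o^3 - 7*sqrt(2)*o^2 + 14*o^2 - 8*o + 49*sqrt(2)*o + 56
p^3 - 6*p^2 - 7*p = p*(p - 7)*(p + 1)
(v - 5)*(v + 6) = v^2 + v - 30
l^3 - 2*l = l*(l - sqrt(2))*(l + sqrt(2))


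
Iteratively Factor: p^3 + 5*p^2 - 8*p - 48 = (p - 3)*(p^2 + 8*p + 16) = (p - 3)*(p + 4)*(p + 4)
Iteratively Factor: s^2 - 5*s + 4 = (s - 1)*(s - 4)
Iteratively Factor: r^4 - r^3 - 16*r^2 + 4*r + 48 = (r + 2)*(r^3 - 3*r^2 - 10*r + 24) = (r - 4)*(r + 2)*(r^2 + r - 6) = (r - 4)*(r + 2)*(r + 3)*(r - 2)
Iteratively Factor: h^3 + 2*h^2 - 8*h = (h - 2)*(h^2 + 4*h) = (h - 2)*(h + 4)*(h)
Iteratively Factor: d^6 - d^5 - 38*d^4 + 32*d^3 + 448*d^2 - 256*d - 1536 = (d - 4)*(d^5 + 3*d^4 - 26*d^3 - 72*d^2 + 160*d + 384) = (d - 4)*(d + 4)*(d^4 - d^3 - 22*d^2 + 16*d + 96) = (d - 4)*(d + 4)^2*(d^3 - 5*d^2 - 2*d + 24) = (d - 4)^2*(d + 4)^2*(d^2 - d - 6) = (d - 4)^2*(d - 3)*(d + 4)^2*(d + 2)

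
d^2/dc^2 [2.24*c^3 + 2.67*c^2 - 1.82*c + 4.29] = 13.44*c + 5.34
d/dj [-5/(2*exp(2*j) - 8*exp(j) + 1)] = 20*(exp(j) - 2)*exp(j)/(2*exp(2*j) - 8*exp(j) + 1)^2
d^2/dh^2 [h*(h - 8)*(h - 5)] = 6*h - 26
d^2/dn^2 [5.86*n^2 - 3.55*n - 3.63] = 11.7200000000000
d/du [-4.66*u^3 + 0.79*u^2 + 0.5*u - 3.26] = -13.98*u^2 + 1.58*u + 0.5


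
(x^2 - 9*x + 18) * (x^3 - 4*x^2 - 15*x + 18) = x^5 - 13*x^4 + 39*x^3 + 81*x^2 - 432*x + 324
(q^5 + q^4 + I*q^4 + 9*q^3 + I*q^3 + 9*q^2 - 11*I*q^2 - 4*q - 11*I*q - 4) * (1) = q^5 + q^4 + I*q^4 + 9*q^3 + I*q^3 + 9*q^2 - 11*I*q^2 - 4*q - 11*I*q - 4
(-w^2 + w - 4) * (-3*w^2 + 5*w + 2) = 3*w^4 - 8*w^3 + 15*w^2 - 18*w - 8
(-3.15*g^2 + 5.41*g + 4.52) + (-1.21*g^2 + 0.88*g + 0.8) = -4.36*g^2 + 6.29*g + 5.32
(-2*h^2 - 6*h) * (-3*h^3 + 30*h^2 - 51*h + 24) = 6*h^5 - 42*h^4 - 78*h^3 + 258*h^2 - 144*h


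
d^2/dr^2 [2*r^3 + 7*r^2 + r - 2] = 12*r + 14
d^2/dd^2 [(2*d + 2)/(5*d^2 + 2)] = 20*(20*d^2*(d + 1) - (3*d + 1)*(5*d^2 + 2))/(5*d^2 + 2)^3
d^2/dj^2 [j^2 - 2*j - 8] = 2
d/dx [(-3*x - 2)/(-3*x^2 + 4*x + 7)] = (-9*x^2 - 12*x - 13)/(9*x^4 - 24*x^3 - 26*x^2 + 56*x + 49)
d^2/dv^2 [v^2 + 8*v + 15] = 2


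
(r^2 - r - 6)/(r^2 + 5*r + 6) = (r - 3)/(r + 3)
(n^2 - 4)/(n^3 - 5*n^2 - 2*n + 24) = (n - 2)/(n^2 - 7*n + 12)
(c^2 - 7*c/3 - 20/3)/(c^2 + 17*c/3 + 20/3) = (c - 4)/(c + 4)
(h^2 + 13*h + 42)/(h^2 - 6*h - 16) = (h^2 + 13*h + 42)/(h^2 - 6*h - 16)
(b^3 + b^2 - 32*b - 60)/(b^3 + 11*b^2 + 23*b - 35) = (b^2 - 4*b - 12)/(b^2 + 6*b - 7)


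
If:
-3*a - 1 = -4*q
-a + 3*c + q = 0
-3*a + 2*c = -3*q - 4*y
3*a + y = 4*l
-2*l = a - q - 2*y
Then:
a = 1/49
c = -4/49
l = -1/49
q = 13/49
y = -1/7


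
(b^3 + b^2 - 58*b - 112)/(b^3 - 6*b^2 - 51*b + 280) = (b + 2)/(b - 5)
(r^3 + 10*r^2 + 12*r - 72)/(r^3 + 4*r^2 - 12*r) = (r + 6)/r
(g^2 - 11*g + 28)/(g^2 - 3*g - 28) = (g - 4)/(g + 4)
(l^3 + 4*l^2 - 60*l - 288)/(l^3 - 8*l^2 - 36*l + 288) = (l + 6)/(l - 6)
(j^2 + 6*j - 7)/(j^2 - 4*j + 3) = (j + 7)/(j - 3)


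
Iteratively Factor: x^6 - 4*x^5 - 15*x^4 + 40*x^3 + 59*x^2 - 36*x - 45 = (x - 5)*(x^5 + x^4 - 10*x^3 - 10*x^2 + 9*x + 9) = (x - 5)*(x - 3)*(x^4 + 4*x^3 + 2*x^2 - 4*x - 3) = (x - 5)*(x - 3)*(x - 1)*(x^3 + 5*x^2 + 7*x + 3) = (x - 5)*(x - 3)*(x - 1)*(x + 1)*(x^2 + 4*x + 3) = (x - 5)*(x - 3)*(x - 1)*(x + 1)*(x + 3)*(x + 1)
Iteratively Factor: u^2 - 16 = (u - 4)*(u + 4)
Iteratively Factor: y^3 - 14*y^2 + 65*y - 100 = (y - 5)*(y^2 - 9*y + 20) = (y - 5)^2*(y - 4)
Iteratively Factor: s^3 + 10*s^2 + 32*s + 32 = (s + 4)*(s^2 + 6*s + 8) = (s + 4)^2*(s + 2)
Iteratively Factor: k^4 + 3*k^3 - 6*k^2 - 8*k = (k + 1)*(k^3 + 2*k^2 - 8*k) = k*(k + 1)*(k^2 + 2*k - 8) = k*(k - 2)*(k + 1)*(k + 4)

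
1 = 1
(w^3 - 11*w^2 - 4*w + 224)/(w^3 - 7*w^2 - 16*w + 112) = (w - 8)/(w - 4)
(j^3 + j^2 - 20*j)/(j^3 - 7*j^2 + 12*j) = (j + 5)/(j - 3)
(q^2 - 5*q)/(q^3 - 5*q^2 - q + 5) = q/(q^2 - 1)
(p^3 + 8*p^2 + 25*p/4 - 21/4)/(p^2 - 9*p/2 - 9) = (2*p^2 + 13*p - 7)/(2*(p - 6))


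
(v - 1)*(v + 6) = v^2 + 5*v - 6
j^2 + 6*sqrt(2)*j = j*(j + 6*sqrt(2))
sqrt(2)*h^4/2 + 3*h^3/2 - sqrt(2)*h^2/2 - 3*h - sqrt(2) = (h - sqrt(2))*(h + sqrt(2)/2)*(h + sqrt(2))*(sqrt(2)*h/2 + 1)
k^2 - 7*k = k*(k - 7)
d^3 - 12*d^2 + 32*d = d*(d - 8)*(d - 4)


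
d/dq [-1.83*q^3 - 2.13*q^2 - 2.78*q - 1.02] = -5.49*q^2 - 4.26*q - 2.78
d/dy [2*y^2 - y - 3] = 4*y - 1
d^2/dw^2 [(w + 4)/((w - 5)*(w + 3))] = 2*(w^3 + 12*w^2 + 21*w + 46)/(w^6 - 6*w^5 - 33*w^4 + 172*w^3 + 495*w^2 - 1350*w - 3375)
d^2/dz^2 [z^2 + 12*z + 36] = 2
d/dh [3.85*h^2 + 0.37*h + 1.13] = 7.7*h + 0.37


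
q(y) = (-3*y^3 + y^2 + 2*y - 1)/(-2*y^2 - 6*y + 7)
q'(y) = (4*y + 6)*(-3*y^3 + y^2 + 2*y - 1)/(-2*y^2 - 6*y + 7)^2 + (-9*y^2 + 2*y + 2)/(-2*y^2 - 6*y + 7) = (6*y^4 + 36*y^3 - 65*y^2 + 10*y + 8)/(4*y^4 + 24*y^3 + 8*y^2 - 84*y + 49)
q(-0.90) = 0.02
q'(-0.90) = -0.65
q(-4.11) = -101.66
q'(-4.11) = -425.15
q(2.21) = 1.50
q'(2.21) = 0.95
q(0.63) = -0.04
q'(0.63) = -0.26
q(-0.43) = -0.16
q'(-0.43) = -0.13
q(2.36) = 1.65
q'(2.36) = 0.98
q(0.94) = 1.79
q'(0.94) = -32.86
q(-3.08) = 13.83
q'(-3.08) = -27.19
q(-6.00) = -23.14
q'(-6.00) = -2.84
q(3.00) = 2.31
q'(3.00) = 1.08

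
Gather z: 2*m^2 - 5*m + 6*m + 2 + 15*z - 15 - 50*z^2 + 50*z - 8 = 2*m^2 + m - 50*z^2 + 65*z - 21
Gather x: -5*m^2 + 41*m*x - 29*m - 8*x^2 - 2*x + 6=-5*m^2 - 29*m - 8*x^2 + x*(41*m - 2) + 6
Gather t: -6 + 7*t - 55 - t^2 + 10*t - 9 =-t^2 + 17*t - 70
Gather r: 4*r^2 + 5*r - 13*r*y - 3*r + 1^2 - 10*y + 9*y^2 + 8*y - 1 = 4*r^2 + r*(2 - 13*y) + 9*y^2 - 2*y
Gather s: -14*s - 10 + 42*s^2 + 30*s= 42*s^2 + 16*s - 10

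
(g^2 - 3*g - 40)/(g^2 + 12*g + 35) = (g - 8)/(g + 7)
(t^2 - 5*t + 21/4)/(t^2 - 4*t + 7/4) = (2*t - 3)/(2*t - 1)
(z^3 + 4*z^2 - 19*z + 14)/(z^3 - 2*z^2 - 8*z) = (-z^3 - 4*z^2 + 19*z - 14)/(z*(-z^2 + 2*z + 8))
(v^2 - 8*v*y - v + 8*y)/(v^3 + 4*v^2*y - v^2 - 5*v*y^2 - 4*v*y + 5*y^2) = (-v + 8*y)/(-v^2 - 4*v*y + 5*y^2)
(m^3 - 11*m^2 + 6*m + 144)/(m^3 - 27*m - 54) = (m - 8)/(m + 3)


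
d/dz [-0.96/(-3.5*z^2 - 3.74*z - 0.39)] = (-6.72*z - 3.5904)/(3.5*z^2 + 3.74*z + 0.39)^2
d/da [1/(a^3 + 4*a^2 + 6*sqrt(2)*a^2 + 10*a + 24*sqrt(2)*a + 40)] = (-3*a^2 - 12*sqrt(2)*a - 8*a - 24*sqrt(2) - 10)/(a^3 + 4*a^2 + 6*sqrt(2)*a^2 + 10*a + 24*sqrt(2)*a + 40)^2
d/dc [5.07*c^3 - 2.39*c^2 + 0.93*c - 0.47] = 15.21*c^2 - 4.78*c + 0.93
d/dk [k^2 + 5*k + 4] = 2*k + 5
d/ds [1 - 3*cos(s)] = 3*sin(s)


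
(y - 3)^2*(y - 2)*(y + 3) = y^4 - 5*y^3 - 3*y^2 + 45*y - 54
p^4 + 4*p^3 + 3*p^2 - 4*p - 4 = (p - 1)*(p + 1)*(p + 2)^2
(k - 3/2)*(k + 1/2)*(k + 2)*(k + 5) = k^4 + 6*k^3 + 9*k^2/4 - 61*k/4 - 15/2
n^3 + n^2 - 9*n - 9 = (n - 3)*(n + 1)*(n + 3)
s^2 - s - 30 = (s - 6)*(s + 5)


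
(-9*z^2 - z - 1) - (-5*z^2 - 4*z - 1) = -4*z^2 + 3*z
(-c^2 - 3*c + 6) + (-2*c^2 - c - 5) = -3*c^2 - 4*c + 1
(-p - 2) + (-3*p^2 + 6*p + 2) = -3*p^2 + 5*p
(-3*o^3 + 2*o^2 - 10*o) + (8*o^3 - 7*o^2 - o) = 5*o^3 - 5*o^2 - 11*o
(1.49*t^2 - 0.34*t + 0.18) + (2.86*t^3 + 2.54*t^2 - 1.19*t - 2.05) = 2.86*t^3 + 4.03*t^2 - 1.53*t - 1.87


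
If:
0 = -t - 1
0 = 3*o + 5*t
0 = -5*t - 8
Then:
No Solution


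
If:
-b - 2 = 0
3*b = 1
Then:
No Solution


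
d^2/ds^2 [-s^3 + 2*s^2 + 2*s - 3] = 4 - 6*s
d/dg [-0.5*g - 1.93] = -0.500000000000000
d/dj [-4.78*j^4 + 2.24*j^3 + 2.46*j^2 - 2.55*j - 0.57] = -19.12*j^3 + 6.72*j^2 + 4.92*j - 2.55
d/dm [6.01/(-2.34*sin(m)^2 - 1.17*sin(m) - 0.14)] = (28.1268*sin(m) + 7.0317)*cos(m)/(2.34*sin(m)^2 + 1.17*sin(m) + 0.14)^2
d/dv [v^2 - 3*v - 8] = 2*v - 3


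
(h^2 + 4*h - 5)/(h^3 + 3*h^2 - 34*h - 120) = (h - 1)/(h^2 - 2*h - 24)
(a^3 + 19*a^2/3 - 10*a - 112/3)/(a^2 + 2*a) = a + 13/3 - 56/(3*a)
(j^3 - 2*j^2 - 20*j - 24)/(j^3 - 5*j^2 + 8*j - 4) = (j^3 - 2*j^2 - 20*j - 24)/(j^3 - 5*j^2 + 8*j - 4)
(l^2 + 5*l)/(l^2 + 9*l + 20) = l/(l + 4)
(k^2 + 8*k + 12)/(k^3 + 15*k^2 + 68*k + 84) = 1/(k + 7)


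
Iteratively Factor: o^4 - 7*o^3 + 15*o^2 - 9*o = (o - 3)*(o^3 - 4*o^2 + 3*o) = (o - 3)*(o - 1)*(o^2 - 3*o) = (o - 3)^2*(o - 1)*(o)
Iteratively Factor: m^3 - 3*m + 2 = (m + 2)*(m^2 - 2*m + 1) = (m - 1)*(m + 2)*(m - 1)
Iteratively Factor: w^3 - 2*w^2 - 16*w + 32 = (w + 4)*(w^2 - 6*w + 8) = (w - 4)*(w + 4)*(w - 2)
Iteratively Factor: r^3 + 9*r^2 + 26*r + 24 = (r + 4)*(r^2 + 5*r + 6) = (r + 2)*(r + 4)*(r + 3)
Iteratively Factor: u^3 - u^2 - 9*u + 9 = (u + 3)*(u^2 - 4*u + 3) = (u - 1)*(u + 3)*(u - 3)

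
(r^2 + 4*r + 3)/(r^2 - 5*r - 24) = (r + 1)/(r - 8)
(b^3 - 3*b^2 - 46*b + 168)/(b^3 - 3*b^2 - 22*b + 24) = (b^2 + 3*b - 28)/(b^2 + 3*b - 4)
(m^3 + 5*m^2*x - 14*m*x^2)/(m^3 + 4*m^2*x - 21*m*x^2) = (-m + 2*x)/(-m + 3*x)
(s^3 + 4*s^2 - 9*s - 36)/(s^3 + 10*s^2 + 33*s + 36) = (s - 3)/(s + 3)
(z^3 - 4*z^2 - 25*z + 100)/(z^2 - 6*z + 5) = (z^2 + z - 20)/(z - 1)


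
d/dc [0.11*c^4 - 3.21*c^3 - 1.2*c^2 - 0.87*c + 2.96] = 0.44*c^3 - 9.63*c^2 - 2.4*c - 0.87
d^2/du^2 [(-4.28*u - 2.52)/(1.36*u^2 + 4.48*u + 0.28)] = (-(2.72*u + 4.48)*(4.28*u + 2.52)*(5.44*u + 8.96) + (34.9248*u + 45.2032)*(1.36*u^2 + 4.48*u + 0.28))/(1.36*u^2 + 4.48*u + 0.28)^3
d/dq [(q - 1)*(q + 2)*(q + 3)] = 3*q^2 + 8*q + 1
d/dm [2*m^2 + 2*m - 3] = 4*m + 2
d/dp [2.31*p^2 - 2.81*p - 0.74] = 4.62*p - 2.81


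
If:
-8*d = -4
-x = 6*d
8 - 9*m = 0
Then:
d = 1/2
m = 8/9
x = -3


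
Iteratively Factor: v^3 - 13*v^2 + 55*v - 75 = (v - 5)*(v^2 - 8*v + 15) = (v - 5)*(v - 3)*(v - 5)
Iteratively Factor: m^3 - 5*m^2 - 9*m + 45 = (m - 5)*(m^2 - 9) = (m - 5)*(m + 3)*(m - 3)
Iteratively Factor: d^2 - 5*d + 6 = (d - 3)*(d - 2)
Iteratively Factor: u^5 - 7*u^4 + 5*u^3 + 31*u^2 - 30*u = (u - 3)*(u^4 - 4*u^3 - 7*u^2 + 10*u) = (u - 5)*(u - 3)*(u^3 + u^2 - 2*u) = (u - 5)*(u - 3)*(u - 1)*(u^2 + 2*u) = u*(u - 5)*(u - 3)*(u - 1)*(u + 2)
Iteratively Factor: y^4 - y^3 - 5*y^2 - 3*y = (y)*(y^3 - y^2 - 5*y - 3) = y*(y + 1)*(y^2 - 2*y - 3) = y*(y + 1)^2*(y - 3)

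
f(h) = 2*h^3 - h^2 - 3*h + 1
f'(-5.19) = 169.00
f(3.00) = 37.00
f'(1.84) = 13.63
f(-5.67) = -378.71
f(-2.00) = -13.00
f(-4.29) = -162.44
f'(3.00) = 45.00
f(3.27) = 50.43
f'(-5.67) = 201.23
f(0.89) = -1.05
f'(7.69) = 336.44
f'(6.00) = 201.00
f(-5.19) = -289.96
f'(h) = 6*h^2 - 2*h - 3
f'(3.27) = 54.62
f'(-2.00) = 25.00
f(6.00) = 379.00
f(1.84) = 4.55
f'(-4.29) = 116.00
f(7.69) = 828.31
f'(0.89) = -0.03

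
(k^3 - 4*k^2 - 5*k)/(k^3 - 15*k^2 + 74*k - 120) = k*(k + 1)/(k^2 - 10*k + 24)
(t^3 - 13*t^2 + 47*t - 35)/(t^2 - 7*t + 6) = (t^2 - 12*t + 35)/(t - 6)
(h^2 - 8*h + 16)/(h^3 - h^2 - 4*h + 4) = (h^2 - 8*h + 16)/(h^3 - h^2 - 4*h + 4)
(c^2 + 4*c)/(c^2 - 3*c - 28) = c/(c - 7)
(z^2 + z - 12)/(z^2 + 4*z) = (z - 3)/z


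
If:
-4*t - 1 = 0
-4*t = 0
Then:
No Solution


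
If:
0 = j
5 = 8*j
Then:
No Solution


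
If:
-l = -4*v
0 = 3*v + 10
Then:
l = -40/3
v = -10/3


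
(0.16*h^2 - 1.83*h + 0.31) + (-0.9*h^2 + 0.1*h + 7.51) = -0.74*h^2 - 1.73*h + 7.82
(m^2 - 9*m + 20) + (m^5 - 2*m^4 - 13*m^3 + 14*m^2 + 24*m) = m^5 - 2*m^4 - 13*m^3 + 15*m^2 + 15*m + 20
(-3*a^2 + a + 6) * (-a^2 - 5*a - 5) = 3*a^4 + 14*a^3 + 4*a^2 - 35*a - 30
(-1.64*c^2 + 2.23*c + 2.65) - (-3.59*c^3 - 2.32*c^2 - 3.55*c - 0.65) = 3.59*c^3 + 0.68*c^2 + 5.78*c + 3.3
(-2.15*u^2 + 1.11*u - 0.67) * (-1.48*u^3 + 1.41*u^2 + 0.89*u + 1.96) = 3.182*u^5 - 4.6743*u^4 + 0.6432*u^3 - 4.1708*u^2 + 1.5793*u - 1.3132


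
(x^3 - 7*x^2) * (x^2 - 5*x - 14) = x^5 - 12*x^4 + 21*x^3 + 98*x^2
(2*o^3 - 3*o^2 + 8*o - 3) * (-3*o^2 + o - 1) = -6*o^5 + 11*o^4 - 29*o^3 + 20*o^2 - 11*o + 3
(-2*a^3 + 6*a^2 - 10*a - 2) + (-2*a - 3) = -2*a^3 + 6*a^2 - 12*a - 5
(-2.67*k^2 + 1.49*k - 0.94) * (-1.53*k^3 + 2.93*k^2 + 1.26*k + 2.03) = 4.0851*k^5 - 10.1028*k^4 + 2.4397*k^3 - 6.2969*k^2 + 1.8403*k - 1.9082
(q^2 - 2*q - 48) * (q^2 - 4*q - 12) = q^4 - 6*q^3 - 52*q^2 + 216*q + 576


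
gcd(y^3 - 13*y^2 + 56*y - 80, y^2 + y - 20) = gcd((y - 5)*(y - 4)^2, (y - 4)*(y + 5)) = y - 4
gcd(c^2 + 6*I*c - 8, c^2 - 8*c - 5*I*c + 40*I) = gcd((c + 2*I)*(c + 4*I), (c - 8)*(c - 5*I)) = 1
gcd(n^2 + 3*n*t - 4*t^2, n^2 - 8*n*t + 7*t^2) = -n + t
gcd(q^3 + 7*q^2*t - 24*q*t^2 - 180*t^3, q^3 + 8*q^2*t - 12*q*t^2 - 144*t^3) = q^2 + 12*q*t + 36*t^2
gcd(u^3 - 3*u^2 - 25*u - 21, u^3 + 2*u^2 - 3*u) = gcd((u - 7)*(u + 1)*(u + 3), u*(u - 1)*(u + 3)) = u + 3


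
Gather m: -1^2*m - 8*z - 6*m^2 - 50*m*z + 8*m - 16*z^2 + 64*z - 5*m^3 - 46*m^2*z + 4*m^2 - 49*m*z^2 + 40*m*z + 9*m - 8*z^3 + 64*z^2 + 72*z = -5*m^3 + m^2*(-46*z - 2) + m*(-49*z^2 - 10*z + 16) - 8*z^3 + 48*z^2 + 128*z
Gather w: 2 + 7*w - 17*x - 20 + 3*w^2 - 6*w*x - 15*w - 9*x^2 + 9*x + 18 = 3*w^2 + w*(-6*x - 8) - 9*x^2 - 8*x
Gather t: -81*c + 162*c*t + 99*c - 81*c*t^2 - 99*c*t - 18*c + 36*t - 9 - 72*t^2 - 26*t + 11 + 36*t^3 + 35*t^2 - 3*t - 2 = 36*t^3 + t^2*(-81*c - 37) + t*(63*c + 7)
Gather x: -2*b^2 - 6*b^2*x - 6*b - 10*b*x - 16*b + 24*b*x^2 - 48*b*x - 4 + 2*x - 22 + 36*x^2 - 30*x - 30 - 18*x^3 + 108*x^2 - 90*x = -2*b^2 - 22*b - 18*x^3 + x^2*(24*b + 144) + x*(-6*b^2 - 58*b - 118) - 56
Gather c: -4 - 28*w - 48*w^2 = -48*w^2 - 28*w - 4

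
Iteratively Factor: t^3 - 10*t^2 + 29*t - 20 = (t - 4)*(t^2 - 6*t + 5) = (t - 5)*(t - 4)*(t - 1)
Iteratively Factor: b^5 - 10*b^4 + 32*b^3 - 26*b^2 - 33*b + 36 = (b - 1)*(b^4 - 9*b^3 + 23*b^2 - 3*b - 36) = (b - 3)*(b - 1)*(b^3 - 6*b^2 + 5*b + 12) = (b - 4)*(b - 3)*(b - 1)*(b^2 - 2*b - 3) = (b - 4)*(b - 3)*(b - 1)*(b + 1)*(b - 3)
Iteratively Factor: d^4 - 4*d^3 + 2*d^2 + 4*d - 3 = (d + 1)*(d^3 - 5*d^2 + 7*d - 3) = (d - 1)*(d + 1)*(d^2 - 4*d + 3) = (d - 3)*(d - 1)*(d + 1)*(d - 1)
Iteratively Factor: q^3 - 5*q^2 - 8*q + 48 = (q - 4)*(q^2 - q - 12) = (q - 4)*(q + 3)*(q - 4)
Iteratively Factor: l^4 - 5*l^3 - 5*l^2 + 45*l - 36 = (l - 4)*(l^3 - l^2 - 9*l + 9) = (l - 4)*(l - 3)*(l^2 + 2*l - 3) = (l - 4)*(l - 3)*(l - 1)*(l + 3)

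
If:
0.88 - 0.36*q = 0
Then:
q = 2.44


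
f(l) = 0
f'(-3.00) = 0.00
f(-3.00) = 0.00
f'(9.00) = 0.00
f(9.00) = 0.00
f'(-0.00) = 0.00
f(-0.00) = 0.00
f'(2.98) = 0.00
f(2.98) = 0.00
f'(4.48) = 0.00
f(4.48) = 0.00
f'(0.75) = 0.00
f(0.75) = 0.00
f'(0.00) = 0.00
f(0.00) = 0.00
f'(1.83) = 0.00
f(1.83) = 0.00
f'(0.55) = 0.00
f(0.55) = 0.00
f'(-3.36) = 0.00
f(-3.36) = 0.00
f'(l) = 0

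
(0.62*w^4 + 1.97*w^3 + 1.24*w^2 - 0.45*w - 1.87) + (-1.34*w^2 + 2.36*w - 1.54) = 0.62*w^4 + 1.97*w^3 - 0.1*w^2 + 1.91*w - 3.41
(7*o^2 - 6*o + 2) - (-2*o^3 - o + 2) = 2*o^3 + 7*o^2 - 5*o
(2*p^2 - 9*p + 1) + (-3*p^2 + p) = -p^2 - 8*p + 1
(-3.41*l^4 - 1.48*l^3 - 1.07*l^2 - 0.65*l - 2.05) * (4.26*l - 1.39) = -14.5266*l^5 - 1.5649*l^4 - 2.501*l^3 - 1.2817*l^2 - 7.8295*l + 2.8495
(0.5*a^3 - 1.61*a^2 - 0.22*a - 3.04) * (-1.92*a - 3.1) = -0.96*a^4 + 1.5412*a^3 + 5.4134*a^2 + 6.5188*a + 9.424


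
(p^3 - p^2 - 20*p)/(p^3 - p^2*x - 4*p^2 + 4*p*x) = (p^2 - p - 20)/(p^2 - p*x - 4*p + 4*x)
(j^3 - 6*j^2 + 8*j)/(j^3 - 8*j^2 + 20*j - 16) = j/(j - 2)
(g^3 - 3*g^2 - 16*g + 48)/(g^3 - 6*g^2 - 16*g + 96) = (g - 3)/(g - 6)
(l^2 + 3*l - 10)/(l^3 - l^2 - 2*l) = (l + 5)/(l*(l + 1))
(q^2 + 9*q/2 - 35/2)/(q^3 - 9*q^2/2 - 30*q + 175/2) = (q + 7)/(q^2 - 2*q - 35)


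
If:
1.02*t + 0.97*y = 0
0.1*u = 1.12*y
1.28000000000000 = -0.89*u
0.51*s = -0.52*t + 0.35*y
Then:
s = -0.21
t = 0.12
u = -1.44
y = -0.13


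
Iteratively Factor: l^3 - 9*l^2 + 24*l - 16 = (l - 4)*(l^2 - 5*l + 4) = (l - 4)*(l - 1)*(l - 4)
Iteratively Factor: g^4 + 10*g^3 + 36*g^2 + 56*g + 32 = (g + 2)*(g^3 + 8*g^2 + 20*g + 16) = (g + 2)^2*(g^2 + 6*g + 8) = (g + 2)^3*(g + 4)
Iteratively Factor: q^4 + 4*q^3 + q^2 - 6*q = (q + 3)*(q^3 + q^2 - 2*q) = q*(q + 3)*(q^2 + q - 2) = q*(q - 1)*(q + 3)*(q + 2)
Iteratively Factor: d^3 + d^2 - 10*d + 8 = (d - 2)*(d^2 + 3*d - 4) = (d - 2)*(d - 1)*(d + 4)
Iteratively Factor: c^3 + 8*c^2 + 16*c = (c + 4)*(c^2 + 4*c) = c*(c + 4)*(c + 4)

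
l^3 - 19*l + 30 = (l - 3)*(l - 2)*(l + 5)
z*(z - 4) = z^2 - 4*z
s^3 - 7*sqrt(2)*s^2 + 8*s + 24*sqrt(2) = (s - 6*sqrt(2))*(s - 2*sqrt(2))*(s + sqrt(2))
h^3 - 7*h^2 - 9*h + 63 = (h - 7)*(h - 3)*(h + 3)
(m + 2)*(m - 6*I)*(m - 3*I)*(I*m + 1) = I*m^4 + 10*m^3 + 2*I*m^3 + 20*m^2 - 27*I*m^2 - 18*m - 54*I*m - 36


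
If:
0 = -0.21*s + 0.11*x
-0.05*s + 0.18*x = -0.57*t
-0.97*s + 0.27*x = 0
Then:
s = 0.00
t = 0.00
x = 0.00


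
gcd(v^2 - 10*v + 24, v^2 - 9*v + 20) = v - 4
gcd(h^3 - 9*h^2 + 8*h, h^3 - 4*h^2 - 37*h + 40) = h^2 - 9*h + 8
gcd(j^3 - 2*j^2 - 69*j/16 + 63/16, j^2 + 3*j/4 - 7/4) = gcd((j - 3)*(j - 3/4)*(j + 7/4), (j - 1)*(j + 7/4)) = j + 7/4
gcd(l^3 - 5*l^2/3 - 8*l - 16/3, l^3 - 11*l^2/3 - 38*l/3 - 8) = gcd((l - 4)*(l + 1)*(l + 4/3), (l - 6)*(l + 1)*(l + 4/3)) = l^2 + 7*l/3 + 4/3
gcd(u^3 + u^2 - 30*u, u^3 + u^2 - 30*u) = u^3 + u^2 - 30*u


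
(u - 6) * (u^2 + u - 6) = u^3 - 5*u^2 - 12*u + 36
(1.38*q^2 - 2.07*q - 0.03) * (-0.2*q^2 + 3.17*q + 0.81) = -0.276*q^4 + 4.7886*q^3 - 5.4381*q^2 - 1.7718*q - 0.0243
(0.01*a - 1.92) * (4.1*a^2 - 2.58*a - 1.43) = 0.041*a^3 - 7.8978*a^2 + 4.9393*a + 2.7456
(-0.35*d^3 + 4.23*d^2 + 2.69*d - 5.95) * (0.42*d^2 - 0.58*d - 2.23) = -0.147*d^5 + 1.9796*d^4 - 0.5431*d^3 - 13.4921*d^2 - 2.5477*d + 13.2685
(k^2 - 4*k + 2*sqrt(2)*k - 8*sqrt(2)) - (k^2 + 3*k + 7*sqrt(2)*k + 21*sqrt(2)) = -5*sqrt(2)*k - 7*k - 29*sqrt(2)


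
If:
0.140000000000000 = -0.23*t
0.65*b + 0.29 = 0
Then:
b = -0.45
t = -0.61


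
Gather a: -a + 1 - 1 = -a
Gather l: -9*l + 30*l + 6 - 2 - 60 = 21*l - 56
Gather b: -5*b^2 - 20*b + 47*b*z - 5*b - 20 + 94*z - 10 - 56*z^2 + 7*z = -5*b^2 + b*(47*z - 25) - 56*z^2 + 101*z - 30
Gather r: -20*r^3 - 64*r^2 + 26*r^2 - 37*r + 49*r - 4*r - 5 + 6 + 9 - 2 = -20*r^3 - 38*r^2 + 8*r + 8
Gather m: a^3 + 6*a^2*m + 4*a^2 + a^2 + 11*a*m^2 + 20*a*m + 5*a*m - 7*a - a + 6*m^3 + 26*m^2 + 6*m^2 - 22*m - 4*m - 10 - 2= a^3 + 5*a^2 - 8*a + 6*m^3 + m^2*(11*a + 32) + m*(6*a^2 + 25*a - 26) - 12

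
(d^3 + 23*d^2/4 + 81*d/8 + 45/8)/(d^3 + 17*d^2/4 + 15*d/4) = (d + 3/2)/d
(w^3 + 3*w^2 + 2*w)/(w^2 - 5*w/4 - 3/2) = 4*w*(w^2 + 3*w + 2)/(4*w^2 - 5*w - 6)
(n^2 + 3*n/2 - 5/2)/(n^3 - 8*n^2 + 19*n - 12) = (n + 5/2)/(n^2 - 7*n + 12)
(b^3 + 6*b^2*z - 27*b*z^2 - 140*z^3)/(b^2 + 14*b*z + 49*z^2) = (b^2 - b*z - 20*z^2)/(b + 7*z)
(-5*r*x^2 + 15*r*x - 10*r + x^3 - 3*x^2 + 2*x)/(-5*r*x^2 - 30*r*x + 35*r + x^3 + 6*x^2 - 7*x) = (x - 2)/(x + 7)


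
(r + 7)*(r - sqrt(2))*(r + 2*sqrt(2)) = r^3 + sqrt(2)*r^2 + 7*r^2 - 4*r + 7*sqrt(2)*r - 28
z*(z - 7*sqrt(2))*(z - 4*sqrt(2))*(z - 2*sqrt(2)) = z^4 - 13*sqrt(2)*z^3 + 100*z^2 - 112*sqrt(2)*z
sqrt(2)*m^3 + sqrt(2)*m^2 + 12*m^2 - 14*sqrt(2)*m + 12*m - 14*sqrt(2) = (m - sqrt(2))*(m + 7*sqrt(2))*(sqrt(2)*m + sqrt(2))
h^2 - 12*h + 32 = (h - 8)*(h - 4)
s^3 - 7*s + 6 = (s - 2)*(s - 1)*(s + 3)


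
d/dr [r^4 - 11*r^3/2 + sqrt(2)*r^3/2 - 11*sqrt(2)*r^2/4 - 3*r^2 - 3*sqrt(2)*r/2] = 4*r^3 - 33*r^2/2 + 3*sqrt(2)*r^2/2 - 11*sqrt(2)*r/2 - 6*r - 3*sqrt(2)/2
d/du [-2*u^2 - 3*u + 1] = -4*u - 3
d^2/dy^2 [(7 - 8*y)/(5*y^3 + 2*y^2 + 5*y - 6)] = 2*(-600*y^5 + 810*y^4 + 728*y^3 - 831*y^2 + 552*y + 19)/(125*y^9 + 150*y^8 + 435*y^7 - 142*y^6 + 75*y^5 - 822*y^4 + 305*y^3 - 234*y^2 + 540*y - 216)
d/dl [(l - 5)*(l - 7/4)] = 2*l - 27/4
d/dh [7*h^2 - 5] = 14*h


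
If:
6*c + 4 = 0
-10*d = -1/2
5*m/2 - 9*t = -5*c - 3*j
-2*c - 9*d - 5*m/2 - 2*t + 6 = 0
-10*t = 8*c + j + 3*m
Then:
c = -2/3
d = 1/20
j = -4438/2535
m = 14587/5070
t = -523/3380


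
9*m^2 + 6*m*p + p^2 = (3*m + p)^2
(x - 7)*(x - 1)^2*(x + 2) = x^4 - 7*x^3 - 3*x^2 + 23*x - 14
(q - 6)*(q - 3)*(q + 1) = q^3 - 8*q^2 + 9*q + 18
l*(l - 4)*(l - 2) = l^3 - 6*l^2 + 8*l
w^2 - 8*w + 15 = (w - 5)*(w - 3)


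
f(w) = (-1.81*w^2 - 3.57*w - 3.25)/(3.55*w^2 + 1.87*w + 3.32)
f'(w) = (-7.1*w - 1.87)*(-1.81*w^2 - 3.57*w - 3.25)/(3.55*w^2 + 1.87*w + 3.32)^2 + (-3.62*w - 3.57)/(3.55*w^2 + 1.87*w + 3.32)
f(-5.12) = -0.37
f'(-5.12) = 0.02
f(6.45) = -0.62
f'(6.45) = 0.02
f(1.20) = -0.95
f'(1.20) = 0.18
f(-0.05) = -0.95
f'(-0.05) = -0.60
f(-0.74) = -0.41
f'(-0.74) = -0.59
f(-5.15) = -0.37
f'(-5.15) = 0.02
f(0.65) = -1.05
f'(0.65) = 0.15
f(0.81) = -1.02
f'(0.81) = 0.18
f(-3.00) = -0.30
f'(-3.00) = 0.05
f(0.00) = -0.98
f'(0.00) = -0.52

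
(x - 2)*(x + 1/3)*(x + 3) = x^3 + 4*x^2/3 - 17*x/3 - 2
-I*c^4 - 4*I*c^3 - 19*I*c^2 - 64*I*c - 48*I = (c + 3)*(c - 4*I)*(c + 4*I)*(-I*c - I)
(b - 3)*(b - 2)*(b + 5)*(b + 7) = b^4 + 7*b^3 - 19*b^2 - 103*b + 210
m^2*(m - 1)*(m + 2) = m^4 + m^3 - 2*m^2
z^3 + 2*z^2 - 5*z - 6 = (z - 2)*(z + 1)*(z + 3)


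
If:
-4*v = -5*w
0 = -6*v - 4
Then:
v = -2/3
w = -8/15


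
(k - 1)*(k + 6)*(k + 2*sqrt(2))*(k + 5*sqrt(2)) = k^4 + 5*k^3 + 7*sqrt(2)*k^3 + 14*k^2 + 35*sqrt(2)*k^2 - 42*sqrt(2)*k + 100*k - 120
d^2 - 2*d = d*(d - 2)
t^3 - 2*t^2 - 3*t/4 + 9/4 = (t - 3/2)^2*(t + 1)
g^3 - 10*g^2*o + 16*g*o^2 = g*(g - 8*o)*(g - 2*o)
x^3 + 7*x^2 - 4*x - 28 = (x - 2)*(x + 2)*(x + 7)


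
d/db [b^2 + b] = 2*b + 1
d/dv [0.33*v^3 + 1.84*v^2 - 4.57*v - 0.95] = 0.99*v^2 + 3.68*v - 4.57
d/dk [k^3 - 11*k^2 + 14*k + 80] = 3*k^2 - 22*k + 14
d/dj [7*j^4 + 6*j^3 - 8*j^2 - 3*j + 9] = 28*j^3 + 18*j^2 - 16*j - 3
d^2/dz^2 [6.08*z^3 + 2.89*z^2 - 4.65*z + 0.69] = 36.48*z + 5.78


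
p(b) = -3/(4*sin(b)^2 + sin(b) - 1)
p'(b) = -3*(-8*sin(b)*cos(b) - cos(b))/(4*sin(b)^2 + sin(b) - 1)^2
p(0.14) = 3.83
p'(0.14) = 10.27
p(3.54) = 3.82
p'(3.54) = 9.42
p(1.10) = -0.98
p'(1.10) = 1.18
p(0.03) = 3.10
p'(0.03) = 3.98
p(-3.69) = -4.93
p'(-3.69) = -35.75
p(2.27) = -1.42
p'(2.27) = -3.09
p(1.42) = -0.77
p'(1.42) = 0.26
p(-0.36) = 3.51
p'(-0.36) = -6.97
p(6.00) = 3.10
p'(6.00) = -3.80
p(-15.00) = -72.80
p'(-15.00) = 5639.68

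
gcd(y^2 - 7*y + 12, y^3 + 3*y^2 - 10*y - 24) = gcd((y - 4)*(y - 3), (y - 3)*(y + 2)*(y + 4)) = y - 3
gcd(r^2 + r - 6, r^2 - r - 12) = r + 3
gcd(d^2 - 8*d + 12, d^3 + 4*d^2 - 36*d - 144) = d - 6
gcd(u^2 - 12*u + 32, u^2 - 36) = 1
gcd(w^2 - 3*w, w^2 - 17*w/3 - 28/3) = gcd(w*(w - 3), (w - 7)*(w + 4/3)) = 1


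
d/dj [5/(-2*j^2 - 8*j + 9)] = 20*(j + 2)/(2*j^2 + 8*j - 9)^2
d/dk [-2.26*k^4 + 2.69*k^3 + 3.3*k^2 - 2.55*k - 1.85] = -9.04*k^3 + 8.07*k^2 + 6.6*k - 2.55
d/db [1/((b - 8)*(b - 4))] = 2*(6 - b)/(b^4 - 24*b^3 + 208*b^2 - 768*b + 1024)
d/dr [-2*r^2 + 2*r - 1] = 2 - 4*r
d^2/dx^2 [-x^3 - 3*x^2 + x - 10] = -6*x - 6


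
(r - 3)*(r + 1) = r^2 - 2*r - 3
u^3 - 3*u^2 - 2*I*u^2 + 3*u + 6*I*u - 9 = (u - 3)*(u - 3*I)*(u + I)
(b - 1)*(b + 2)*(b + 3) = b^3 + 4*b^2 + b - 6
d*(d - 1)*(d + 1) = d^3 - d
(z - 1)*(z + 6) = z^2 + 5*z - 6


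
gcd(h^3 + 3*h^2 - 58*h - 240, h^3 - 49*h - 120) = h^2 - 3*h - 40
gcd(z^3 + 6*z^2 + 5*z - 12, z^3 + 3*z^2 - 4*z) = z^2 + 3*z - 4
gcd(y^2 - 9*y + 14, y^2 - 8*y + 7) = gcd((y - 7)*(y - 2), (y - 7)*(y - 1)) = y - 7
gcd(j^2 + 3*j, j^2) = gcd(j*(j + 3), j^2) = j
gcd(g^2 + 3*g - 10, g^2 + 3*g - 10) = g^2 + 3*g - 10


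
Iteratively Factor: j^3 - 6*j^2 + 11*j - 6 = (j - 1)*(j^2 - 5*j + 6) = (j - 2)*(j - 1)*(j - 3)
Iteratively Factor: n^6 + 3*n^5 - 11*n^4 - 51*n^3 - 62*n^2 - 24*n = (n - 4)*(n^5 + 7*n^4 + 17*n^3 + 17*n^2 + 6*n) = (n - 4)*(n + 1)*(n^4 + 6*n^3 + 11*n^2 + 6*n) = n*(n - 4)*(n + 1)*(n^3 + 6*n^2 + 11*n + 6) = n*(n - 4)*(n + 1)*(n + 2)*(n^2 + 4*n + 3) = n*(n - 4)*(n + 1)*(n + 2)*(n + 3)*(n + 1)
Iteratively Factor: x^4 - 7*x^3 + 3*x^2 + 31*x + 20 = (x - 5)*(x^3 - 2*x^2 - 7*x - 4) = (x - 5)*(x - 4)*(x^2 + 2*x + 1) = (x - 5)*(x - 4)*(x + 1)*(x + 1)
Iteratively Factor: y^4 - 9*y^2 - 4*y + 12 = (y + 2)*(y^3 - 2*y^2 - 5*y + 6) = (y + 2)^2*(y^2 - 4*y + 3) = (y - 1)*(y + 2)^2*(y - 3)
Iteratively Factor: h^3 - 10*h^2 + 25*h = (h - 5)*(h^2 - 5*h) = (h - 5)^2*(h)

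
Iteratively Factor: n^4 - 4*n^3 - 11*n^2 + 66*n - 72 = (n + 4)*(n^3 - 8*n^2 + 21*n - 18) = (n - 3)*(n + 4)*(n^2 - 5*n + 6) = (n - 3)*(n - 2)*(n + 4)*(n - 3)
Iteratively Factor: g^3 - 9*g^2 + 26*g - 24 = (g - 3)*(g^2 - 6*g + 8) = (g - 3)*(g - 2)*(g - 4)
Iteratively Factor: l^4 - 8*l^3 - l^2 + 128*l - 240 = (l + 4)*(l^3 - 12*l^2 + 47*l - 60) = (l - 3)*(l + 4)*(l^2 - 9*l + 20) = (l - 4)*(l - 3)*(l + 4)*(l - 5)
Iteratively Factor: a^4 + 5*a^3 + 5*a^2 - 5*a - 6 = (a + 2)*(a^3 + 3*a^2 - a - 3) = (a - 1)*(a + 2)*(a^2 + 4*a + 3) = (a - 1)*(a + 1)*(a + 2)*(a + 3)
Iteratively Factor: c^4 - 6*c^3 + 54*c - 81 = (c + 3)*(c^3 - 9*c^2 + 27*c - 27) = (c - 3)*(c + 3)*(c^2 - 6*c + 9) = (c - 3)^2*(c + 3)*(c - 3)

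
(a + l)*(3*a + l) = 3*a^2 + 4*a*l + l^2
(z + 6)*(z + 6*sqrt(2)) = z^2 + 6*z + 6*sqrt(2)*z + 36*sqrt(2)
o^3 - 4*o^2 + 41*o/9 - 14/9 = (o - 7/3)*(o - 1)*(o - 2/3)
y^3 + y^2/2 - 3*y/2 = y*(y - 1)*(y + 3/2)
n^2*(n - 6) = n^3 - 6*n^2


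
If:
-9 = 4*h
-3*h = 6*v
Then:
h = -9/4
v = 9/8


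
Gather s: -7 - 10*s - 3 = -10*s - 10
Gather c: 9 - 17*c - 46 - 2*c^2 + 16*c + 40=-2*c^2 - c + 3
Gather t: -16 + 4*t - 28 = 4*t - 44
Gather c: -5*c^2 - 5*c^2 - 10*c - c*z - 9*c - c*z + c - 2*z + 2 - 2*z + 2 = -10*c^2 + c*(-2*z - 18) - 4*z + 4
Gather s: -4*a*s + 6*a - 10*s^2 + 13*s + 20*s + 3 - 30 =6*a - 10*s^2 + s*(33 - 4*a) - 27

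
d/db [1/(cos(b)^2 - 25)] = 2*sin(b)*cos(b)/(cos(b)^2 - 25)^2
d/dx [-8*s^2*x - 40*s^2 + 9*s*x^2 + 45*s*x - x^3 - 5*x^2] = -8*s^2 + 18*s*x + 45*s - 3*x^2 - 10*x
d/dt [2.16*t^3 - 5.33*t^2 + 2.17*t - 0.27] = 6.48*t^2 - 10.66*t + 2.17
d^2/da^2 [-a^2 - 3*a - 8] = -2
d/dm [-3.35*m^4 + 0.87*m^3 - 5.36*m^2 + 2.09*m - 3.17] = -13.4*m^3 + 2.61*m^2 - 10.72*m + 2.09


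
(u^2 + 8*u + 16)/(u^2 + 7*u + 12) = (u + 4)/(u + 3)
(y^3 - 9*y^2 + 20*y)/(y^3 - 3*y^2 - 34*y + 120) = y/(y + 6)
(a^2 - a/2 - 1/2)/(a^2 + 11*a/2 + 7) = (2*a^2 - a - 1)/(2*a^2 + 11*a + 14)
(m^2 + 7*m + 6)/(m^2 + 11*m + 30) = (m + 1)/(m + 5)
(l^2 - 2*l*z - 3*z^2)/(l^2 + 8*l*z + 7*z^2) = (l - 3*z)/(l + 7*z)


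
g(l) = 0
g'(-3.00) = 0.00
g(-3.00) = 0.00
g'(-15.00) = 0.00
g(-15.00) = 0.00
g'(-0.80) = 0.00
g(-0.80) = 0.00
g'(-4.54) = 0.00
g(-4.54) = 0.00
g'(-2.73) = 0.00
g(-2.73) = 0.00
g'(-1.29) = 0.00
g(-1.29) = 0.00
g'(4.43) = 0.00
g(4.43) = 0.00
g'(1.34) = 0.00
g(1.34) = 0.00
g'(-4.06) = 0.00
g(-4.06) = 0.00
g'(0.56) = 0.00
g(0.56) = 0.00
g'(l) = 0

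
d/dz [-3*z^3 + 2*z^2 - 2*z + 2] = -9*z^2 + 4*z - 2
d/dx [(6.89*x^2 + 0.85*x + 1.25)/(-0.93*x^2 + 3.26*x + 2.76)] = (23.2519*x^2 + 40.3578*x - 1.729)/(0.8649*x^4 - 6.0636*x^3 + 5.494*x^2 + 17.9952*x + 7.6176)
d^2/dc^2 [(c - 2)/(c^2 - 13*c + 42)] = 2*(3*(5 - c)*(c^2 - 13*c + 42) + (c - 2)*(2*c - 13)^2)/(c^2 - 13*c + 42)^3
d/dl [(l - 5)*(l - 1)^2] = (l - 1)*(3*l - 11)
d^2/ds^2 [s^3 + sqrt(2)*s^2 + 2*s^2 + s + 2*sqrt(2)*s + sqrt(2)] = 6*s + 2*sqrt(2) + 4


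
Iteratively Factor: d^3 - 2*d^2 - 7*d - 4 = (d + 1)*(d^2 - 3*d - 4) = (d + 1)^2*(d - 4)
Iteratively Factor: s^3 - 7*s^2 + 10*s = (s)*(s^2 - 7*s + 10) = s*(s - 2)*(s - 5)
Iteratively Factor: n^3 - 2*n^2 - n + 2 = (n - 2)*(n^2 - 1) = (n - 2)*(n + 1)*(n - 1)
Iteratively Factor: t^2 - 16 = (t - 4)*(t + 4)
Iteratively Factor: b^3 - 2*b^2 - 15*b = (b - 5)*(b^2 + 3*b) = (b - 5)*(b + 3)*(b)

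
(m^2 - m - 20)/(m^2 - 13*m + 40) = (m + 4)/(m - 8)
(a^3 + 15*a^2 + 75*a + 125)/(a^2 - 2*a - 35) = (a^2 + 10*a + 25)/(a - 7)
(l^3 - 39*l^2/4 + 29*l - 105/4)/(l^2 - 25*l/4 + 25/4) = (4*l^2 - 19*l + 21)/(4*l - 5)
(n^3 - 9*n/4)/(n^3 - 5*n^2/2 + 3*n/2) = (n + 3/2)/(n - 1)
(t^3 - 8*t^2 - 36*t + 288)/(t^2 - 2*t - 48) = t - 6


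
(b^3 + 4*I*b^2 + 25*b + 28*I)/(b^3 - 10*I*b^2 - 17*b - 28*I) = (b + 7*I)/(b - 7*I)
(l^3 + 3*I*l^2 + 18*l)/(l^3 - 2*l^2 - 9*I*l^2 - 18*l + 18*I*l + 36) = l*(l + 6*I)/(l^2 - 2*l*(1 + 3*I) + 12*I)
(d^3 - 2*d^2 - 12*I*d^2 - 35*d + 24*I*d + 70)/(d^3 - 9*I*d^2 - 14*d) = (d^2 - d*(2 + 5*I) + 10*I)/(d*(d - 2*I))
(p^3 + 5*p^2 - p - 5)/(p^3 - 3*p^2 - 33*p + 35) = (p + 1)/(p - 7)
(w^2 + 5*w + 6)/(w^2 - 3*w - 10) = (w + 3)/(w - 5)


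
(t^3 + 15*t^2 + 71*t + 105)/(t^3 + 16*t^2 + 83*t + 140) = (t + 3)/(t + 4)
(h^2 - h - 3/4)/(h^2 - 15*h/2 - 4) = (h - 3/2)/(h - 8)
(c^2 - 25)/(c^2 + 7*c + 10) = (c - 5)/(c + 2)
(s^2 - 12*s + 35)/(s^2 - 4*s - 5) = (s - 7)/(s + 1)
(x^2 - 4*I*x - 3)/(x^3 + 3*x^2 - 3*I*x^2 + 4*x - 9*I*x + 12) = (x^2 - 4*I*x - 3)/(x^3 + 3*x^2*(1 - I) + x*(4 - 9*I) + 12)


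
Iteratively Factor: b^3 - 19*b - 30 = (b + 3)*(b^2 - 3*b - 10) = (b - 5)*(b + 3)*(b + 2)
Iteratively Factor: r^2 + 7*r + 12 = (r + 3)*(r + 4)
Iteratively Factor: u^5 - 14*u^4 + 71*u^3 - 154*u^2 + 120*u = (u - 2)*(u^4 - 12*u^3 + 47*u^2 - 60*u) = (u - 3)*(u - 2)*(u^3 - 9*u^2 + 20*u) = (u - 4)*(u - 3)*(u - 2)*(u^2 - 5*u) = u*(u - 4)*(u - 3)*(u - 2)*(u - 5)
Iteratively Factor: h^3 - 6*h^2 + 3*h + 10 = (h + 1)*(h^2 - 7*h + 10) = (h - 2)*(h + 1)*(h - 5)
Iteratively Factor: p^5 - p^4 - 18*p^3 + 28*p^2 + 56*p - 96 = (p - 3)*(p^4 + 2*p^3 - 12*p^2 - 8*p + 32) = (p - 3)*(p + 4)*(p^3 - 2*p^2 - 4*p + 8) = (p - 3)*(p + 2)*(p + 4)*(p^2 - 4*p + 4) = (p - 3)*(p - 2)*(p + 2)*(p + 4)*(p - 2)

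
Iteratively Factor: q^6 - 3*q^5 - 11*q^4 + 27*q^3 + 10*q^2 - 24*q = (q - 1)*(q^5 - 2*q^4 - 13*q^3 + 14*q^2 + 24*q) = (q - 1)*(q + 1)*(q^4 - 3*q^3 - 10*q^2 + 24*q) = (q - 1)*(q + 1)*(q + 3)*(q^3 - 6*q^2 + 8*q) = (q - 2)*(q - 1)*(q + 1)*(q + 3)*(q^2 - 4*q) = (q - 4)*(q - 2)*(q - 1)*(q + 1)*(q + 3)*(q)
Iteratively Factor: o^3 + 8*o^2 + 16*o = (o)*(o^2 + 8*o + 16) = o*(o + 4)*(o + 4)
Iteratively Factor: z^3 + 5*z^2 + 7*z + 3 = (z + 1)*(z^2 + 4*z + 3) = (z + 1)^2*(z + 3)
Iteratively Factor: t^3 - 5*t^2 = (t)*(t^2 - 5*t) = t^2*(t - 5)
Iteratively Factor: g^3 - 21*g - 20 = (g + 1)*(g^2 - g - 20) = (g - 5)*(g + 1)*(g + 4)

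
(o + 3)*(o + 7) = o^2 + 10*o + 21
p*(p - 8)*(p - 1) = p^3 - 9*p^2 + 8*p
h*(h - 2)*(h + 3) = h^3 + h^2 - 6*h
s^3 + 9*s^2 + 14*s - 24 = (s - 1)*(s + 4)*(s + 6)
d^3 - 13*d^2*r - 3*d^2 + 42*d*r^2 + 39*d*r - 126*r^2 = (d - 3)*(d - 7*r)*(d - 6*r)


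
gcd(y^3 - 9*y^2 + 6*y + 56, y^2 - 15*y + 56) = y - 7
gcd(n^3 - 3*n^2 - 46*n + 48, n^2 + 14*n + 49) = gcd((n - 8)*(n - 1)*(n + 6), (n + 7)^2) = 1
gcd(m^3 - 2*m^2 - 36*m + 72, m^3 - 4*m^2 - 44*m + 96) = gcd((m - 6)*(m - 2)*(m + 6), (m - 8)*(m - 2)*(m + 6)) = m^2 + 4*m - 12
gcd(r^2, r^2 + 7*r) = r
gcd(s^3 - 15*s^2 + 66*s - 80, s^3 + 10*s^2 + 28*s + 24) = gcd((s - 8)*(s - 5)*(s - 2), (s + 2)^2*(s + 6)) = 1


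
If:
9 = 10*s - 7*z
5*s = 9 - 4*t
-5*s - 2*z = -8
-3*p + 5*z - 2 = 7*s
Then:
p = -151/55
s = 74/55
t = 25/44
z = 7/11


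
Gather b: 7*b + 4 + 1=7*b + 5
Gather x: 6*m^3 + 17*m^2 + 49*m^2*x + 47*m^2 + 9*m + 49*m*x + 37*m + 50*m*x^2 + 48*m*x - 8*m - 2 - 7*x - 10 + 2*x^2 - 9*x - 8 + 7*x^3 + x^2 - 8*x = 6*m^3 + 64*m^2 + 38*m + 7*x^3 + x^2*(50*m + 3) + x*(49*m^2 + 97*m - 24) - 20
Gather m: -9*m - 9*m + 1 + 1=2 - 18*m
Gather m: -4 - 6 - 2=-12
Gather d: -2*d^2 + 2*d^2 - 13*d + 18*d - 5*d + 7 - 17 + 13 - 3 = 0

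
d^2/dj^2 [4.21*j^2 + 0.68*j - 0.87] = 8.42000000000000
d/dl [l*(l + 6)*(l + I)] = 3*l^2 + 2*l*(6 + I) + 6*I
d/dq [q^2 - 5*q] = 2*q - 5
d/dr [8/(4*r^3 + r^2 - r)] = 8*(-12*r^2 - 2*r + 1)/(r^2*(4*r^2 + r - 1)^2)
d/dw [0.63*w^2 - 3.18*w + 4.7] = 1.26*w - 3.18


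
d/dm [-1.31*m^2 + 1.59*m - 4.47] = 1.59 - 2.62*m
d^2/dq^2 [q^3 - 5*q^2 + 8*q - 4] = 6*q - 10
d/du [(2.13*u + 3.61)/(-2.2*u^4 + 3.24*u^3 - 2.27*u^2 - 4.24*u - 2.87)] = (14.058*u^4 + 17.9656*u^3 - 30.2541*u^2 + 16.3894*u + 9.1933)/(4.84*u^8 - 14.256*u^7 + 20.4856*u^6 + 3.9464*u^5 - 9.6943*u^4 + 0.651999999999997*u^3 + 31.0074*u^2 + 24.3376*u + 8.2369)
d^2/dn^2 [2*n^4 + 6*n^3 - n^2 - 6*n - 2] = 24*n^2 + 36*n - 2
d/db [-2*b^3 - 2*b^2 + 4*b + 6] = -6*b^2 - 4*b + 4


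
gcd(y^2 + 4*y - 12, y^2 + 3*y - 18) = y + 6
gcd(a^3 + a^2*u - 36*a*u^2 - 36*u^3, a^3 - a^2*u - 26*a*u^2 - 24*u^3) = -a^2 + 5*a*u + 6*u^2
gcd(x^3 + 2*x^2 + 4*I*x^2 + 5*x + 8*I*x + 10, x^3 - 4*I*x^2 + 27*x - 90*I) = x + 5*I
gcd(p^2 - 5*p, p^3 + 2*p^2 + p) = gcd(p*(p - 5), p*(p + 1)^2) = p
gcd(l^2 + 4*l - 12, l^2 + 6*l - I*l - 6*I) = l + 6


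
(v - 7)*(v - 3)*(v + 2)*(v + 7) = v^4 - v^3 - 55*v^2 + 49*v + 294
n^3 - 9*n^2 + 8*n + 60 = (n - 6)*(n - 5)*(n + 2)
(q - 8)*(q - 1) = q^2 - 9*q + 8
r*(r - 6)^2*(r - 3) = r^4 - 15*r^3 + 72*r^2 - 108*r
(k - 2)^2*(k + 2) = k^3 - 2*k^2 - 4*k + 8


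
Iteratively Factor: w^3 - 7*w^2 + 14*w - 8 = (w - 2)*(w^2 - 5*w + 4) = (w - 4)*(w - 2)*(w - 1)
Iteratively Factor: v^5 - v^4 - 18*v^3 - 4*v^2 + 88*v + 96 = (v + 2)*(v^4 - 3*v^3 - 12*v^2 + 20*v + 48) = (v + 2)^2*(v^3 - 5*v^2 - 2*v + 24) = (v - 3)*(v + 2)^2*(v^2 - 2*v - 8) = (v - 4)*(v - 3)*(v + 2)^2*(v + 2)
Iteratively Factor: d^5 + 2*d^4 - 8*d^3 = (d)*(d^4 + 2*d^3 - 8*d^2) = d*(d + 4)*(d^3 - 2*d^2) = d*(d - 2)*(d + 4)*(d^2) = d^2*(d - 2)*(d + 4)*(d)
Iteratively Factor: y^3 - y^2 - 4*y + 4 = (y + 2)*(y^2 - 3*y + 2) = (y - 2)*(y + 2)*(y - 1)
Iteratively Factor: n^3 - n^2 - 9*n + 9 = (n - 1)*(n^2 - 9) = (n - 3)*(n - 1)*(n + 3)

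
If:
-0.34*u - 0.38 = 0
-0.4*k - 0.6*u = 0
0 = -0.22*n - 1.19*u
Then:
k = 1.68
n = 6.05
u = -1.12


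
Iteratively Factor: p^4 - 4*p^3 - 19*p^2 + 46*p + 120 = (p - 5)*(p^3 + p^2 - 14*p - 24) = (p - 5)*(p - 4)*(p^2 + 5*p + 6) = (p - 5)*(p - 4)*(p + 2)*(p + 3)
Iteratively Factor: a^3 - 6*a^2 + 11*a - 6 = (a - 1)*(a^2 - 5*a + 6) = (a - 3)*(a - 1)*(a - 2)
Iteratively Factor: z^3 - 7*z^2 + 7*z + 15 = (z - 3)*(z^2 - 4*z - 5) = (z - 5)*(z - 3)*(z + 1)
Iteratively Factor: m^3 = (m)*(m^2) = m^2*(m)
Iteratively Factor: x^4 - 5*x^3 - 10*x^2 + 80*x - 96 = (x + 4)*(x^3 - 9*x^2 + 26*x - 24) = (x - 3)*(x + 4)*(x^2 - 6*x + 8) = (x - 3)*(x - 2)*(x + 4)*(x - 4)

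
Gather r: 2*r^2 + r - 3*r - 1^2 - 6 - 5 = 2*r^2 - 2*r - 12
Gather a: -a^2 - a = -a^2 - a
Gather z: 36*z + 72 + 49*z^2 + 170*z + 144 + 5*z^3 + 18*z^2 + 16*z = 5*z^3 + 67*z^2 + 222*z + 216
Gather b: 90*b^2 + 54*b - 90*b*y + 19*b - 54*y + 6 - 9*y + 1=90*b^2 + b*(73 - 90*y) - 63*y + 7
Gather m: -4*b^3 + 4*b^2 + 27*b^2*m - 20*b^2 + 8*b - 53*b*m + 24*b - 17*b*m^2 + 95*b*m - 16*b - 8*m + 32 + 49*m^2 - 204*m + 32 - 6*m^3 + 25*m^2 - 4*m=-4*b^3 - 16*b^2 + 16*b - 6*m^3 + m^2*(74 - 17*b) + m*(27*b^2 + 42*b - 216) + 64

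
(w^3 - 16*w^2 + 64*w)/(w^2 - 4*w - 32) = w*(w - 8)/(w + 4)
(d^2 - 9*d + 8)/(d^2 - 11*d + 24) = (d - 1)/(d - 3)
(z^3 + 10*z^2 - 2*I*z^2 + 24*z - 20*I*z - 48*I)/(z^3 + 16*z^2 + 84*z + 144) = (z - 2*I)/(z + 6)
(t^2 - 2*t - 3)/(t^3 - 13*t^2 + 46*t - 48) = (t + 1)/(t^2 - 10*t + 16)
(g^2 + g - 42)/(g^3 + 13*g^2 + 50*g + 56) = (g - 6)/(g^2 + 6*g + 8)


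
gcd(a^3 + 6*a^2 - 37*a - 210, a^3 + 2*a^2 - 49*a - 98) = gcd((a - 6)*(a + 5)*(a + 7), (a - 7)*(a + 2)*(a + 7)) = a + 7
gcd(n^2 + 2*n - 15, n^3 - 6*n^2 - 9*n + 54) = n - 3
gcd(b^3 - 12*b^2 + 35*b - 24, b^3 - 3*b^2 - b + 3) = b^2 - 4*b + 3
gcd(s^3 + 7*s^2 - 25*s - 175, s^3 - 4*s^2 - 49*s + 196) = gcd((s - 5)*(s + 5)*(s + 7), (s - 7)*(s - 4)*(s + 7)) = s + 7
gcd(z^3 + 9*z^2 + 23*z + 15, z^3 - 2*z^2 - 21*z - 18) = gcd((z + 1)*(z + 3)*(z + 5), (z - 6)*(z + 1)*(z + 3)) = z^2 + 4*z + 3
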